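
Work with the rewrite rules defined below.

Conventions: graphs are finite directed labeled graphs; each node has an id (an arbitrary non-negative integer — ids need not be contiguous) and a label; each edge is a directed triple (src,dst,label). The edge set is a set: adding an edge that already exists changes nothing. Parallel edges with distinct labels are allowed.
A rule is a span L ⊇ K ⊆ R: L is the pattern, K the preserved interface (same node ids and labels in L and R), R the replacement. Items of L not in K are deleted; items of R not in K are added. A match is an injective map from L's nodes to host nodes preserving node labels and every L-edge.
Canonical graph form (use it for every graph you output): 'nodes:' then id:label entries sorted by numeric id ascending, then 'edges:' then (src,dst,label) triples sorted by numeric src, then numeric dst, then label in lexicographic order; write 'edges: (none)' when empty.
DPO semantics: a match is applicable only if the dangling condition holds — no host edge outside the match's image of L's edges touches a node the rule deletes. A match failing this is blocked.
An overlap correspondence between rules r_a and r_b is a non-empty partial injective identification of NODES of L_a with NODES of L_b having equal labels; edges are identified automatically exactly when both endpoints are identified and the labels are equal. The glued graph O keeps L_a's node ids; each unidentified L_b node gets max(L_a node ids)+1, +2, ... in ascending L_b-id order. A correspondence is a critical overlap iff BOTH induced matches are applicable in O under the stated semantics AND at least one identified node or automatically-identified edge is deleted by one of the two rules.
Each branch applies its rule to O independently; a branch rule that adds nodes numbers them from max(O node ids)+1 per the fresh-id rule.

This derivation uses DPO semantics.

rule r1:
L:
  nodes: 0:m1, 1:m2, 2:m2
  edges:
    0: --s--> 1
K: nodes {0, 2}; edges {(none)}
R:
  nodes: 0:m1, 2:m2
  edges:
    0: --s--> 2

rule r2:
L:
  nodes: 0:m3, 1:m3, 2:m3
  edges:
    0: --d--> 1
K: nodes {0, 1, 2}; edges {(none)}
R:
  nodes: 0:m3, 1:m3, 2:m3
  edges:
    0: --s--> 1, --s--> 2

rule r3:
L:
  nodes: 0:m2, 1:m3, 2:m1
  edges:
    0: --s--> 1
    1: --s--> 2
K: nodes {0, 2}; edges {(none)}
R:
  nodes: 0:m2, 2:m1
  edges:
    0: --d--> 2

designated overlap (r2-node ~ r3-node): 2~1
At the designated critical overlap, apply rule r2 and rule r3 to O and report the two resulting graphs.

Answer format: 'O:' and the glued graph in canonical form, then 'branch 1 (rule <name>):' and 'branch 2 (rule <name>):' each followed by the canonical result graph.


O:
nodes: 0:m3, 1:m3, 2:m3, 3:m2, 4:m1
edges: (0,1,d); (2,4,s); (3,2,s)
branch 1 (rule r2):
nodes: 0:m3, 1:m3, 2:m3, 3:m2, 4:m1
edges: (0,1,s); (0,2,s); (2,4,s); (3,2,s)
branch 2 (rule r3):
nodes: 0:m3, 1:m3, 3:m2, 4:m1
edges: (0,1,d); (3,4,d)


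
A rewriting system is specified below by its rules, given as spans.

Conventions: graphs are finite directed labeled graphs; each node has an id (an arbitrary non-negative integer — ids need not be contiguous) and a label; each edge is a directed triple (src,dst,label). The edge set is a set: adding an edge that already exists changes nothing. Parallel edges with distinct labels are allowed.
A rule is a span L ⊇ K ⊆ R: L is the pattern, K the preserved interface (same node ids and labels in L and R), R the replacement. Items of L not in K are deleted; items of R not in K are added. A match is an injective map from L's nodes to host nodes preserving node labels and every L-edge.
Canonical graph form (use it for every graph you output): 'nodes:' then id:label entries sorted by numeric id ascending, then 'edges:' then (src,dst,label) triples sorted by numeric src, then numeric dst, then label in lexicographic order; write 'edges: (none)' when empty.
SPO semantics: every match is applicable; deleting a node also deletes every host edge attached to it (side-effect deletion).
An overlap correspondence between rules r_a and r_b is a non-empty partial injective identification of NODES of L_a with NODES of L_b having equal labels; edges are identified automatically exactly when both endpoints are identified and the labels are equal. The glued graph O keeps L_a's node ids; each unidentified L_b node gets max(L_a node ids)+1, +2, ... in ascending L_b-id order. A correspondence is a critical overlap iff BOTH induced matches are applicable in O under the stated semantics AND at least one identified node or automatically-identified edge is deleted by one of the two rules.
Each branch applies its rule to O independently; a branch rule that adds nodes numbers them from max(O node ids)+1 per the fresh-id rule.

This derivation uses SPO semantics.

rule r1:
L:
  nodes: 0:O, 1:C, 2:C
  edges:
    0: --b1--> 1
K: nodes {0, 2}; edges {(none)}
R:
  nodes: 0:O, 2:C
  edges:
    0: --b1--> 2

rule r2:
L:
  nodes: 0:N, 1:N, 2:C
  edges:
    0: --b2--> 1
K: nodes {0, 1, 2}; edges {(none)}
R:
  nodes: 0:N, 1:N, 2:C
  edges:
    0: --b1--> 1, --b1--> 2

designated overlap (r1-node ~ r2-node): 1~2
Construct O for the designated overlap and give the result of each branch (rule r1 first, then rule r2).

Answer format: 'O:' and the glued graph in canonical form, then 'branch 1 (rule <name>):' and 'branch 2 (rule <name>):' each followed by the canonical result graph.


O:
nodes: 0:O, 1:C, 2:C, 3:N, 4:N
edges: (0,1,b1); (3,4,b2)
branch 1 (rule r1):
nodes: 0:O, 2:C, 3:N, 4:N
edges: (0,2,b1); (3,4,b2)
branch 2 (rule r2):
nodes: 0:O, 1:C, 2:C, 3:N, 4:N
edges: (0,1,b1); (3,1,b1); (3,4,b1)


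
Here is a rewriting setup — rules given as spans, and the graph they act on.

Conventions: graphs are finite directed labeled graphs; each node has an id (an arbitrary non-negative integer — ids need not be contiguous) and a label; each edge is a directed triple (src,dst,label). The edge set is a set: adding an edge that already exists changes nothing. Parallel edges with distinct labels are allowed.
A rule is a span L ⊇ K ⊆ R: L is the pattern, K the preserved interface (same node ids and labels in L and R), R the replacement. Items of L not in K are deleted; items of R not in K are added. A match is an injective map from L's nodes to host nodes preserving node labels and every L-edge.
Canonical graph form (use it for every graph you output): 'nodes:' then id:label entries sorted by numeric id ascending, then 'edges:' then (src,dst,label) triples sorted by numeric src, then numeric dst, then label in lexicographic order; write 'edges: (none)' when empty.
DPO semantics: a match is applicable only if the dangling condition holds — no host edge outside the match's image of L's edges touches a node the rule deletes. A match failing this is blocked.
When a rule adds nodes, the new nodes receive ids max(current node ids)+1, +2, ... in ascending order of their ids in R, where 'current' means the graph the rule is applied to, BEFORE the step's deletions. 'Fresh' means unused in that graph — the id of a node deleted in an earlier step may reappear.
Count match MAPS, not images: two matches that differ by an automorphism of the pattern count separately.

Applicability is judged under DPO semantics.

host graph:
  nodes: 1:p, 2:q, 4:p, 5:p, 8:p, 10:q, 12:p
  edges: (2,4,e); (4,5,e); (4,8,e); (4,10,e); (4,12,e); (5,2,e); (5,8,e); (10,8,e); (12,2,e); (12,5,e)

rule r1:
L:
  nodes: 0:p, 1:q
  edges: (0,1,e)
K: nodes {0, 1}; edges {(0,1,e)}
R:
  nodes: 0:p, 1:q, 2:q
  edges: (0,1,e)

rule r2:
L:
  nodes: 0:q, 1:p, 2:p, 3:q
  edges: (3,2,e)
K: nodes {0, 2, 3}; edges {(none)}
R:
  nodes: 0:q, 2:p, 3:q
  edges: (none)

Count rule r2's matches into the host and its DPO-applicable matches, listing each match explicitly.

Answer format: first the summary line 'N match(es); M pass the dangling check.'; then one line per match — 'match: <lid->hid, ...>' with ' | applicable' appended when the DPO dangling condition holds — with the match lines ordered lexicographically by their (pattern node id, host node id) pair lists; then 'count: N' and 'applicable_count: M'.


8 match(es); 2 pass the dangling check.
match: 0->2, 1->1, 2->8, 3->10 | applicable
match: 0->2, 1->4, 2->8, 3->10
match: 0->2, 1->5, 2->8, 3->10
match: 0->2, 1->12, 2->8, 3->10
match: 0->10, 1->1, 2->4, 3->2 | applicable
match: 0->10, 1->5, 2->4, 3->2
match: 0->10, 1->8, 2->4, 3->2
match: 0->10, 1->12, 2->4, 3->2
count: 8
applicable_count: 2


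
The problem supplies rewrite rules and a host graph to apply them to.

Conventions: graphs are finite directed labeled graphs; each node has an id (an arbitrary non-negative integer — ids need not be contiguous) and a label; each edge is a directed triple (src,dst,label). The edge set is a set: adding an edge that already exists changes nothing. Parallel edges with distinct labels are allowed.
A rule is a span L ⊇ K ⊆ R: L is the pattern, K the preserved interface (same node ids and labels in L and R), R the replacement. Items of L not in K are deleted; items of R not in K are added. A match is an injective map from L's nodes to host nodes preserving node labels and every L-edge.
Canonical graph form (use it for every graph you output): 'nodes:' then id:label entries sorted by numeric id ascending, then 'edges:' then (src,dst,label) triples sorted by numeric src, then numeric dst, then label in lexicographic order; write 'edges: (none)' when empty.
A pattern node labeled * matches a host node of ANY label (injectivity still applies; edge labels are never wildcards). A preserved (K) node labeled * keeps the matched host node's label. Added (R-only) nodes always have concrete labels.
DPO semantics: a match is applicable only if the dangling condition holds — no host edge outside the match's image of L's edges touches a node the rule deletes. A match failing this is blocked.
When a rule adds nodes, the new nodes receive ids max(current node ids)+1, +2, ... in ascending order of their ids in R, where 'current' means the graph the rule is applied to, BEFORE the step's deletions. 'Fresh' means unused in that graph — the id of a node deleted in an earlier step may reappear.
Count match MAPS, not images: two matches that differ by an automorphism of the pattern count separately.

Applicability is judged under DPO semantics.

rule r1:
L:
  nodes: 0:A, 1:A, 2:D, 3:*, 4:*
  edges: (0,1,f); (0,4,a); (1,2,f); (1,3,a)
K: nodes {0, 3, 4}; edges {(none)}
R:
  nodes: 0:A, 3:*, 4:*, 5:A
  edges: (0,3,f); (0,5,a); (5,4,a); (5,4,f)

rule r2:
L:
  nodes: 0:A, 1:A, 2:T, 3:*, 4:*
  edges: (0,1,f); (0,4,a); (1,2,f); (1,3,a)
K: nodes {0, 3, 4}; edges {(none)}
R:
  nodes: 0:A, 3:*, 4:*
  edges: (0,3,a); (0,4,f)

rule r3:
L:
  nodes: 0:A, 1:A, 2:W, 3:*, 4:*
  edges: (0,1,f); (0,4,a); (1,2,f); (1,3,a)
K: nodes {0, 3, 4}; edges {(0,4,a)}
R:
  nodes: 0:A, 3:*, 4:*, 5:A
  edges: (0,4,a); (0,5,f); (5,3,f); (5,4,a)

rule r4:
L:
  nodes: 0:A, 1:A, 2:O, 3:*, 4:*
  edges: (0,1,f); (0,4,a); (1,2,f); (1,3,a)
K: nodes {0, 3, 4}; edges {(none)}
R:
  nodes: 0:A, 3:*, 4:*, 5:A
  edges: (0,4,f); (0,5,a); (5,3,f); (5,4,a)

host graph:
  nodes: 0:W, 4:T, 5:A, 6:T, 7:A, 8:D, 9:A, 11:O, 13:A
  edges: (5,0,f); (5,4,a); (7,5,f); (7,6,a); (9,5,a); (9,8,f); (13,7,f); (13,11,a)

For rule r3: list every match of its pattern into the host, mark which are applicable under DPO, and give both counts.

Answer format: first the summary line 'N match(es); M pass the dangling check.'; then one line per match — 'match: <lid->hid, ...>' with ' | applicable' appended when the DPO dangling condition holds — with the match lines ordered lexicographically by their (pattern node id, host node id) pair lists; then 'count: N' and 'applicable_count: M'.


1 match(es); 0 pass the dangling check.
match: 0->7, 1->5, 2->0, 3->4, 4->6
count: 1
applicable_count: 0


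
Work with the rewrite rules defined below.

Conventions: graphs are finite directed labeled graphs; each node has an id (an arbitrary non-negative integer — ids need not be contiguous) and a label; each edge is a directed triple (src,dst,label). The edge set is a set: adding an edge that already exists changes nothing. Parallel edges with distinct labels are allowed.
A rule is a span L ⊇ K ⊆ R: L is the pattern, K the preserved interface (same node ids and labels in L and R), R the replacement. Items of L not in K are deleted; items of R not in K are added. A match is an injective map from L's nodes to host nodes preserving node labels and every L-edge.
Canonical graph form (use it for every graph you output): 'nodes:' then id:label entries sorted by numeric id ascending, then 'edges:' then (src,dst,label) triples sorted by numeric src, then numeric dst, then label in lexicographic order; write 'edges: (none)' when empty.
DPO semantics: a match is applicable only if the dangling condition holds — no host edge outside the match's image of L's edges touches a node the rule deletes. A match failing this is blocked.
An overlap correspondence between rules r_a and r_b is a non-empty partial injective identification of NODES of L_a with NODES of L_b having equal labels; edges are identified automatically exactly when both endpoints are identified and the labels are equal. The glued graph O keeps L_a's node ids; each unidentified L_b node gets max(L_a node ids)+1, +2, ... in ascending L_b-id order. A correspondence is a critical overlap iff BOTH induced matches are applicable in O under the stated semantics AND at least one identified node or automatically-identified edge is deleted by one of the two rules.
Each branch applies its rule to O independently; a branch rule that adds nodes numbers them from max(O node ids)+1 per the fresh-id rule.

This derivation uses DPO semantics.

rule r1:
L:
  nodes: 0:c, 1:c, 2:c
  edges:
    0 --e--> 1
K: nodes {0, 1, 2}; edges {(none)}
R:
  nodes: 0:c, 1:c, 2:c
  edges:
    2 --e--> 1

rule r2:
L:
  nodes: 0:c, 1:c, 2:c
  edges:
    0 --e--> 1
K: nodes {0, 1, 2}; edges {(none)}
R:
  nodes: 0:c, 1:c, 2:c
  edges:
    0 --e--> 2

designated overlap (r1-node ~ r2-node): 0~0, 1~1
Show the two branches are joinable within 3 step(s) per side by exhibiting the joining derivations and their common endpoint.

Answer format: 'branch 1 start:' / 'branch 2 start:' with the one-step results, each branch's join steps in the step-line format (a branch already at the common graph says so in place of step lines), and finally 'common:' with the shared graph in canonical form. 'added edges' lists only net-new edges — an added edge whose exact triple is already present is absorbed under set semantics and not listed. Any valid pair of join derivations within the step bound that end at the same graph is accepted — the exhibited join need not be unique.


branch 1 start:
nodes: 0:c, 1:c, 2:c, 3:c
edges: (2,1,e)
branch 2 start:
nodes: 0:c, 1:c, 2:c, 3:c
edges: (0,3,e)
branch 1 step 1: rule r1; match: 0->2, 1->1, 2->0; deleted nodes (none); deleted edges (2,1,e); added nodes (none); added edges (0,1,e); result: nodes: 0:c, 1:c, 2:c, 3:c edges: (0,1,e)
branch 2 step 1: rule r2; match: 0->0, 1->3, 2->1; deleted nodes (none); deleted edges (0,3,e); added nodes (none); added edges (0,1,e); result: nodes: 0:c, 1:c, 2:c, 3:c edges: (0,1,e)
common:
nodes: 0:c, 1:c, 2:c, 3:c
edges: (0,1,e)


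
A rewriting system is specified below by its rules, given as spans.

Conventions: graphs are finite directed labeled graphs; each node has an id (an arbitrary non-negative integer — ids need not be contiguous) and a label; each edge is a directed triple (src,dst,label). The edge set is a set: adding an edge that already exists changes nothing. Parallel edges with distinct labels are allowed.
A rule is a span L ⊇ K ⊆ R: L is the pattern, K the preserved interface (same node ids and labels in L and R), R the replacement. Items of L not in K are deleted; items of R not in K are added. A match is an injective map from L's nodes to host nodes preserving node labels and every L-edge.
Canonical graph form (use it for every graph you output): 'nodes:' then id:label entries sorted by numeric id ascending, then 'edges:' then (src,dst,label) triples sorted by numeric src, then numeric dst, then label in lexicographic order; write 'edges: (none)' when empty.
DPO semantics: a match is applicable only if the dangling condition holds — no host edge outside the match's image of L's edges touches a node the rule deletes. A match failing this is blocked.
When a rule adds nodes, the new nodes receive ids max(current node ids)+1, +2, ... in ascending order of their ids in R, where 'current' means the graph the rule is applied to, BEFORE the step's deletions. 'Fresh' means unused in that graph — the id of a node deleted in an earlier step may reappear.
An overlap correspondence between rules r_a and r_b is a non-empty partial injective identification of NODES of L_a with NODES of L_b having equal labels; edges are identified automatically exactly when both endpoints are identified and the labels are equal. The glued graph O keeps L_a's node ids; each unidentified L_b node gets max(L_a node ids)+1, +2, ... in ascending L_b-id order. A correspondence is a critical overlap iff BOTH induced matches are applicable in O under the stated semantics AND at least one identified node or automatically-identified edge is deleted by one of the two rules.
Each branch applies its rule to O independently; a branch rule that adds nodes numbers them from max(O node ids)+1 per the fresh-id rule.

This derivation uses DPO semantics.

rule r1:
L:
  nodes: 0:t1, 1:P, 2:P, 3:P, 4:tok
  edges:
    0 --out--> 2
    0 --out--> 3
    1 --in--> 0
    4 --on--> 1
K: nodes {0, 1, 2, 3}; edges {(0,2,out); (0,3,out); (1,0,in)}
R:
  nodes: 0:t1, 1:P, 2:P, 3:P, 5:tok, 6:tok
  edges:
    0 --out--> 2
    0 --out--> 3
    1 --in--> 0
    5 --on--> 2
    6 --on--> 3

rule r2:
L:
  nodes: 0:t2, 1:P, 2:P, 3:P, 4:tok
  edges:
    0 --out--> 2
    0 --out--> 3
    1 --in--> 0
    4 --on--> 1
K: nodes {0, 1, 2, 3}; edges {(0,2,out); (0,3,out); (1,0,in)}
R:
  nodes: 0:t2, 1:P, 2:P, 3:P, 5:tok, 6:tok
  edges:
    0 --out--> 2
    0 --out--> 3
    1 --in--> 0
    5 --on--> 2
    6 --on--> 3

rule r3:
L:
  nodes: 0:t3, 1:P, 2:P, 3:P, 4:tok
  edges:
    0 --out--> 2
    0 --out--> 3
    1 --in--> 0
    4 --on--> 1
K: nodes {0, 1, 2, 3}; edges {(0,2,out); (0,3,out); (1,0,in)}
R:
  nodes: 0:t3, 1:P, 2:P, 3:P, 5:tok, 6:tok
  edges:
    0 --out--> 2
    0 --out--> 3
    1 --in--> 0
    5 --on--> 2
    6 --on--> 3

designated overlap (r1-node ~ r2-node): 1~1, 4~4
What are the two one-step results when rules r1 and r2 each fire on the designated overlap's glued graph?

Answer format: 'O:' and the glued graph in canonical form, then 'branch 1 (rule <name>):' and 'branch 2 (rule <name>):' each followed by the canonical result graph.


O:
nodes: 0:t1, 1:P, 2:P, 3:P, 4:tok, 5:t2, 6:P, 7:P
edges: (0,2,out); (0,3,out); (1,0,in); (1,5,in); (4,1,on); (5,6,out); (5,7,out)
branch 1 (rule r1):
nodes: 0:t1, 1:P, 2:P, 3:P, 5:t2, 6:P, 7:P, 8:tok, 9:tok
edges: (0,2,out); (0,3,out); (1,0,in); (1,5,in); (5,6,out); (5,7,out); (8,2,on); (9,3,on)
branch 2 (rule r2):
nodes: 0:t1, 1:P, 2:P, 3:P, 5:t2, 6:P, 7:P, 8:tok, 9:tok
edges: (0,2,out); (0,3,out); (1,0,in); (1,5,in); (5,6,out); (5,7,out); (8,6,on); (9,7,on)


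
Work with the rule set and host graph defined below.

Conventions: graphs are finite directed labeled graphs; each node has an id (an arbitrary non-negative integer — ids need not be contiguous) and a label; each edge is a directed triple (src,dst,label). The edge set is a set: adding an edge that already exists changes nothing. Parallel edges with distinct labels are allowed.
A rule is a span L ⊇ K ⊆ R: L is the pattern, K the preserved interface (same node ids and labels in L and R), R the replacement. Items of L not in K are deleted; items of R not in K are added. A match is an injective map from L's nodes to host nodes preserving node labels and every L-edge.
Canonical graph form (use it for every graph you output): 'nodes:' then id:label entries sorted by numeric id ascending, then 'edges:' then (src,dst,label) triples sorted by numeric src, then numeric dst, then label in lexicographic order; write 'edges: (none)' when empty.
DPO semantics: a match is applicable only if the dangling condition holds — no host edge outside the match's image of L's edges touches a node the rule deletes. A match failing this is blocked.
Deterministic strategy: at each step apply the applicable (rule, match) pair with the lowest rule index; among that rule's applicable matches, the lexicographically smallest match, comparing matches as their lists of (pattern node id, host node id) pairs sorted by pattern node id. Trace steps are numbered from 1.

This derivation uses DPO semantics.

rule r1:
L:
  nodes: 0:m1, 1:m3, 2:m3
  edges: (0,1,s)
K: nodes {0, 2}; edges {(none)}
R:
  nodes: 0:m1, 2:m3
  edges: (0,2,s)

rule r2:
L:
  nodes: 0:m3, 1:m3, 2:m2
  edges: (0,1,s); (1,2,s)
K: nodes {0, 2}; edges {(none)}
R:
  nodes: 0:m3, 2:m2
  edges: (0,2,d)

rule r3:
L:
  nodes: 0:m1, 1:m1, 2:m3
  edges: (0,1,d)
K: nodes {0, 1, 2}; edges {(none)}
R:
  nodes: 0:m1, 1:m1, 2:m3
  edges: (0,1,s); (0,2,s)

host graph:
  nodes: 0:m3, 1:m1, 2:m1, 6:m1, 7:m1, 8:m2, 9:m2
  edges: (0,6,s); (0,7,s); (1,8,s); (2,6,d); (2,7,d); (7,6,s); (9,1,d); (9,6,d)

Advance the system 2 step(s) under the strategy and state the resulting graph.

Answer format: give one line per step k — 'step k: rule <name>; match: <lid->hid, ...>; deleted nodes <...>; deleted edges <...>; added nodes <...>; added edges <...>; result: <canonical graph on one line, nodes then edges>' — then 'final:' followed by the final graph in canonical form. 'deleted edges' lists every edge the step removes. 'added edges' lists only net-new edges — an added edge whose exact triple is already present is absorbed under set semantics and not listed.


step 1: rule r3; match: 0->2, 1->6, 2->0; deleted nodes (none); deleted edges (2,6,d); added nodes (none); added edges (2,0,s); (2,6,s); result: nodes: 0:m3, 1:m1, 2:m1, 6:m1, 7:m1, 8:m2, 9:m2 edges: (0,6,s); (0,7,s); (1,8,s); (2,0,s); (2,6,s); (2,7,d); (7,6,s); (9,1,d); (9,6,d)
step 2: rule r3; match: 0->2, 1->7, 2->0; deleted nodes (none); deleted edges (2,7,d); added nodes (none); added edges (2,7,s); result: nodes: 0:m3, 1:m1, 2:m1, 6:m1, 7:m1, 8:m2, 9:m2 edges: (0,6,s); (0,7,s); (1,8,s); (2,0,s); (2,6,s); (2,7,s); (7,6,s); (9,1,d); (9,6,d)
final:
nodes: 0:m3, 1:m1, 2:m1, 6:m1, 7:m1, 8:m2, 9:m2
edges: (0,6,s); (0,7,s); (1,8,s); (2,0,s); (2,6,s); (2,7,s); (7,6,s); (9,1,d); (9,6,d)


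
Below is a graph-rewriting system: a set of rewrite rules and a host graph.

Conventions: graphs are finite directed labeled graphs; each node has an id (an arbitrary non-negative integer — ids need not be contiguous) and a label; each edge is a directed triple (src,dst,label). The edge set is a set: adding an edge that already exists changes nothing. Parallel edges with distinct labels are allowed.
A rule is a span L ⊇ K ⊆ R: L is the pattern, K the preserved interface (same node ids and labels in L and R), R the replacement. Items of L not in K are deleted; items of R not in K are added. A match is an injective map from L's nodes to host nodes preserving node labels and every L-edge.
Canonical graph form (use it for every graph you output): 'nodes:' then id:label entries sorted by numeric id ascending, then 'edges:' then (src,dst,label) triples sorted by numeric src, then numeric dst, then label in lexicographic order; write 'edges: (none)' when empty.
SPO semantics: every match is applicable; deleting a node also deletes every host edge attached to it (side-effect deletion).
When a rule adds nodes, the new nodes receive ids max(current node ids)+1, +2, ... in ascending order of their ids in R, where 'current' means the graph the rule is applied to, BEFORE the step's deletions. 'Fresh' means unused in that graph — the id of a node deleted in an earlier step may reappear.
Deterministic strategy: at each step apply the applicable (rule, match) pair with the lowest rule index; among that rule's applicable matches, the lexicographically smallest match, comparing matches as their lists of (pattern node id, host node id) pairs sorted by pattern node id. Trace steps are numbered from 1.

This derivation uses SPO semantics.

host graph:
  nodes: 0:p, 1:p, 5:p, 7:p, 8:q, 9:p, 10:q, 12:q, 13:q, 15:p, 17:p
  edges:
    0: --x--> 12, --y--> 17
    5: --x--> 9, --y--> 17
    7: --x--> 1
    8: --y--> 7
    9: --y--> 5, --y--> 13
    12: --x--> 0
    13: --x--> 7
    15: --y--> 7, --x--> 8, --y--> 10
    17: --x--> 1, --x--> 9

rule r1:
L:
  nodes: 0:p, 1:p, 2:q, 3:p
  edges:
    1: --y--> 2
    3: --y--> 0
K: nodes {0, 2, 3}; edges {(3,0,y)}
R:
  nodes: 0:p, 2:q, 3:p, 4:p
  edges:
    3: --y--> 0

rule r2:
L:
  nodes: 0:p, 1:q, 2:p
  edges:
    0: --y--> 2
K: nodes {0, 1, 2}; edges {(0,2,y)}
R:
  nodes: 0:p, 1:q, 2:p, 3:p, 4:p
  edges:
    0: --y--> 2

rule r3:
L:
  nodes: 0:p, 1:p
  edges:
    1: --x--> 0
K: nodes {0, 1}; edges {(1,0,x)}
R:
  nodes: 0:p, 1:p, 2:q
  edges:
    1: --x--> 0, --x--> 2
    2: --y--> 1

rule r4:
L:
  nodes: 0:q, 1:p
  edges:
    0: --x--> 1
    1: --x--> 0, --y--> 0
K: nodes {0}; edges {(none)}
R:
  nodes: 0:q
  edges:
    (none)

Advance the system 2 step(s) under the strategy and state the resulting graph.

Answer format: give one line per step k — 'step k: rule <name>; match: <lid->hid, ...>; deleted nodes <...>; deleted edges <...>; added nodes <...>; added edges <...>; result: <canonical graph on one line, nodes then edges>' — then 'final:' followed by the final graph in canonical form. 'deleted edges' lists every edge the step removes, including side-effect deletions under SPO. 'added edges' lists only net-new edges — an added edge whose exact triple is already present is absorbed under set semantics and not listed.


step 1: rule r1; match: 0->5, 1->15, 2->10, 3->9; deleted nodes 15; deleted edges (15,7,y); (15,8,x); (15,10,y); added nodes 18; added edges (none); result: nodes: 0:p, 1:p, 5:p, 7:p, 8:q, 9:p, 10:q, 12:q, 13:q, 17:p, 18:p edges: (0,12,x); (0,17,y); (5,9,x); (5,17,y); (7,1,x); (8,7,y); (9,5,y); (9,13,y); (12,0,x); (13,7,x); (17,1,x); (17,9,x)
step 2: rule r1; match: 0->17, 1->9, 2->13, 3->0; deleted nodes 9; deleted edges (5,9,x); (9,5,y); (9,13,y); (17,9,x); added nodes 19; added edges (none); result: nodes: 0:p, 1:p, 5:p, 7:p, 8:q, 10:q, 12:q, 13:q, 17:p, 18:p, 19:p edges: (0,12,x); (0,17,y); (5,17,y); (7,1,x); (8,7,y); (12,0,x); (13,7,x); (17,1,x)
final:
nodes: 0:p, 1:p, 5:p, 7:p, 8:q, 10:q, 12:q, 13:q, 17:p, 18:p, 19:p
edges: (0,12,x); (0,17,y); (5,17,y); (7,1,x); (8,7,y); (12,0,x); (13,7,x); (17,1,x)


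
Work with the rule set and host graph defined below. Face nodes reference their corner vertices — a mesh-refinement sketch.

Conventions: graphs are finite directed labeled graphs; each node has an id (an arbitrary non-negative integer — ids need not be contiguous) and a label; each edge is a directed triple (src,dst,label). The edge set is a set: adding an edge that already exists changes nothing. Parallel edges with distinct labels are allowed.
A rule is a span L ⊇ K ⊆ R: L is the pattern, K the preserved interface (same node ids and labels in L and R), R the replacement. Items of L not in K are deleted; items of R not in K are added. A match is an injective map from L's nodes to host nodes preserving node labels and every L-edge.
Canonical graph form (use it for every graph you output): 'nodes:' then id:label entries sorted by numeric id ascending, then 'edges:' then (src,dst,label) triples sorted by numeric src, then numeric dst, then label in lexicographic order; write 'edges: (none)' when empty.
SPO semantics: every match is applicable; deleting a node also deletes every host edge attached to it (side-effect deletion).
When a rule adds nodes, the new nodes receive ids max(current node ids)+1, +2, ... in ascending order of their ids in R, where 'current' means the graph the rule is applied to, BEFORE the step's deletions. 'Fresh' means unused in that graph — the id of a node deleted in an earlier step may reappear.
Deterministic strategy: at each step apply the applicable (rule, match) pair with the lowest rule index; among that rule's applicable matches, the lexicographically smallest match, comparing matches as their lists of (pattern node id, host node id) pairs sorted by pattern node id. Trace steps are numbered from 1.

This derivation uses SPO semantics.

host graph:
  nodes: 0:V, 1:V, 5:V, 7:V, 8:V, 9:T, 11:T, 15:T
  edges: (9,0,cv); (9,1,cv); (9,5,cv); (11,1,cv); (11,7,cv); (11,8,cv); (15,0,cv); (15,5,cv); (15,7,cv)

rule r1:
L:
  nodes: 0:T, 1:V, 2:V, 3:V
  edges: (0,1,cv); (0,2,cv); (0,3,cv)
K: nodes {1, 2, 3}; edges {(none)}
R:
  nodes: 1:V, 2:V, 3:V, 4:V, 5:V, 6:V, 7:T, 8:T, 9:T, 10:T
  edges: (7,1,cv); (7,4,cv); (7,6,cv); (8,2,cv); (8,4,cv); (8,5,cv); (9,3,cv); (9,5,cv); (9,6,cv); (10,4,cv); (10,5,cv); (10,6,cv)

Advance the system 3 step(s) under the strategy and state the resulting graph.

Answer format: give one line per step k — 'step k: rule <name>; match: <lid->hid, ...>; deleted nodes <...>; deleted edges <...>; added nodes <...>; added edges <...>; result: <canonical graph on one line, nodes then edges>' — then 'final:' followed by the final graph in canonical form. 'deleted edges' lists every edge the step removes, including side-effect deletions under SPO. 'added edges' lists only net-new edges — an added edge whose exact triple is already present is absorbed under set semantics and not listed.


step 1: rule r1; match: 0->9, 1->0, 2->1, 3->5; deleted nodes 9; deleted edges (9,0,cv); (9,1,cv); (9,5,cv); added nodes 16, 17, 18, 19, 20, 21, 22; added edges (19,0,cv); (19,16,cv); (19,18,cv); (20,1,cv); (20,16,cv); (20,17,cv); (21,5,cv); (21,17,cv); (21,18,cv); (22,16,cv); (22,17,cv); (22,18,cv); result: nodes: 0:V, 1:V, 5:V, 7:V, 8:V, 11:T, 15:T, 16:V, 17:V, 18:V, 19:T, 20:T, 21:T, 22:T edges: (11,1,cv); (11,7,cv); (11,8,cv); (15,0,cv); (15,5,cv); (15,7,cv); (19,0,cv); (19,16,cv); (19,18,cv); (20,1,cv); (20,16,cv); (20,17,cv); (21,5,cv); (21,17,cv); (21,18,cv); (22,16,cv); (22,17,cv); (22,18,cv)
step 2: rule r1; match: 0->11, 1->1, 2->7, 3->8; deleted nodes 11; deleted edges (11,1,cv); (11,7,cv); (11,8,cv); added nodes 23, 24, 25, 26, 27, 28, 29; added edges (26,1,cv); (26,23,cv); (26,25,cv); (27,7,cv); (27,23,cv); (27,24,cv); (28,8,cv); (28,24,cv); (28,25,cv); (29,23,cv); (29,24,cv); (29,25,cv); result: nodes: 0:V, 1:V, 5:V, 7:V, 8:V, 15:T, 16:V, 17:V, 18:V, 19:T, 20:T, 21:T, 22:T, 23:V, 24:V, 25:V, 26:T, 27:T, 28:T, 29:T edges: (15,0,cv); (15,5,cv); (15,7,cv); (19,0,cv); (19,16,cv); (19,18,cv); (20,1,cv); (20,16,cv); (20,17,cv); (21,5,cv); (21,17,cv); (21,18,cv); (22,16,cv); (22,17,cv); (22,18,cv); (26,1,cv); (26,23,cv); (26,25,cv); (27,7,cv); (27,23,cv); (27,24,cv); (28,8,cv); (28,24,cv); (28,25,cv); (29,23,cv); (29,24,cv); (29,25,cv)
step 3: rule r1; match: 0->15, 1->0, 2->5, 3->7; deleted nodes 15; deleted edges (15,0,cv); (15,5,cv); (15,7,cv); added nodes 30, 31, 32, 33, 34, 35, 36; added edges (33,0,cv); (33,30,cv); (33,32,cv); (34,5,cv); (34,30,cv); (34,31,cv); (35,7,cv); (35,31,cv); (35,32,cv); (36,30,cv); (36,31,cv); (36,32,cv); result: nodes: 0:V, 1:V, 5:V, 7:V, 8:V, 16:V, 17:V, 18:V, 19:T, 20:T, 21:T, 22:T, 23:V, 24:V, 25:V, 26:T, 27:T, 28:T, 29:T, 30:V, 31:V, 32:V, 33:T, 34:T, 35:T, 36:T edges: (19,0,cv); (19,16,cv); (19,18,cv); (20,1,cv); (20,16,cv); (20,17,cv); (21,5,cv); (21,17,cv); (21,18,cv); (22,16,cv); (22,17,cv); (22,18,cv); (26,1,cv); (26,23,cv); (26,25,cv); (27,7,cv); (27,23,cv); (27,24,cv); (28,8,cv); (28,24,cv); (28,25,cv); (29,23,cv); (29,24,cv); (29,25,cv); (33,0,cv); (33,30,cv); (33,32,cv); (34,5,cv); (34,30,cv); (34,31,cv); (35,7,cv); (35,31,cv); (35,32,cv); (36,30,cv); (36,31,cv); (36,32,cv)
final:
nodes: 0:V, 1:V, 5:V, 7:V, 8:V, 16:V, 17:V, 18:V, 19:T, 20:T, 21:T, 22:T, 23:V, 24:V, 25:V, 26:T, 27:T, 28:T, 29:T, 30:V, 31:V, 32:V, 33:T, 34:T, 35:T, 36:T
edges: (19,0,cv); (19,16,cv); (19,18,cv); (20,1,cv); (20,16,cv); (20,17,cv); (21,5,cv); (21,17,cv); (21,18,cv); (22,16,cv); (22,17,cv); (22,18,cv); (26,1,cv); (26,23,cv); (26,25,cv); (27,7,cv); (27,23,cv); (27,24,cv); (28,8,cv); (28,24,cv); (28,25,cv); (29,23,cv); (29,24,cv); (29,25,cv); (33,0,cv); (33,30,cv); (33,32,cv); (34,5,cv); (34,30,cv); (34,31,cv); (35,7,cv); (35,31,cv); (35,32,cv); (36,30,cv); (36,31,cv); (36,32,cv)


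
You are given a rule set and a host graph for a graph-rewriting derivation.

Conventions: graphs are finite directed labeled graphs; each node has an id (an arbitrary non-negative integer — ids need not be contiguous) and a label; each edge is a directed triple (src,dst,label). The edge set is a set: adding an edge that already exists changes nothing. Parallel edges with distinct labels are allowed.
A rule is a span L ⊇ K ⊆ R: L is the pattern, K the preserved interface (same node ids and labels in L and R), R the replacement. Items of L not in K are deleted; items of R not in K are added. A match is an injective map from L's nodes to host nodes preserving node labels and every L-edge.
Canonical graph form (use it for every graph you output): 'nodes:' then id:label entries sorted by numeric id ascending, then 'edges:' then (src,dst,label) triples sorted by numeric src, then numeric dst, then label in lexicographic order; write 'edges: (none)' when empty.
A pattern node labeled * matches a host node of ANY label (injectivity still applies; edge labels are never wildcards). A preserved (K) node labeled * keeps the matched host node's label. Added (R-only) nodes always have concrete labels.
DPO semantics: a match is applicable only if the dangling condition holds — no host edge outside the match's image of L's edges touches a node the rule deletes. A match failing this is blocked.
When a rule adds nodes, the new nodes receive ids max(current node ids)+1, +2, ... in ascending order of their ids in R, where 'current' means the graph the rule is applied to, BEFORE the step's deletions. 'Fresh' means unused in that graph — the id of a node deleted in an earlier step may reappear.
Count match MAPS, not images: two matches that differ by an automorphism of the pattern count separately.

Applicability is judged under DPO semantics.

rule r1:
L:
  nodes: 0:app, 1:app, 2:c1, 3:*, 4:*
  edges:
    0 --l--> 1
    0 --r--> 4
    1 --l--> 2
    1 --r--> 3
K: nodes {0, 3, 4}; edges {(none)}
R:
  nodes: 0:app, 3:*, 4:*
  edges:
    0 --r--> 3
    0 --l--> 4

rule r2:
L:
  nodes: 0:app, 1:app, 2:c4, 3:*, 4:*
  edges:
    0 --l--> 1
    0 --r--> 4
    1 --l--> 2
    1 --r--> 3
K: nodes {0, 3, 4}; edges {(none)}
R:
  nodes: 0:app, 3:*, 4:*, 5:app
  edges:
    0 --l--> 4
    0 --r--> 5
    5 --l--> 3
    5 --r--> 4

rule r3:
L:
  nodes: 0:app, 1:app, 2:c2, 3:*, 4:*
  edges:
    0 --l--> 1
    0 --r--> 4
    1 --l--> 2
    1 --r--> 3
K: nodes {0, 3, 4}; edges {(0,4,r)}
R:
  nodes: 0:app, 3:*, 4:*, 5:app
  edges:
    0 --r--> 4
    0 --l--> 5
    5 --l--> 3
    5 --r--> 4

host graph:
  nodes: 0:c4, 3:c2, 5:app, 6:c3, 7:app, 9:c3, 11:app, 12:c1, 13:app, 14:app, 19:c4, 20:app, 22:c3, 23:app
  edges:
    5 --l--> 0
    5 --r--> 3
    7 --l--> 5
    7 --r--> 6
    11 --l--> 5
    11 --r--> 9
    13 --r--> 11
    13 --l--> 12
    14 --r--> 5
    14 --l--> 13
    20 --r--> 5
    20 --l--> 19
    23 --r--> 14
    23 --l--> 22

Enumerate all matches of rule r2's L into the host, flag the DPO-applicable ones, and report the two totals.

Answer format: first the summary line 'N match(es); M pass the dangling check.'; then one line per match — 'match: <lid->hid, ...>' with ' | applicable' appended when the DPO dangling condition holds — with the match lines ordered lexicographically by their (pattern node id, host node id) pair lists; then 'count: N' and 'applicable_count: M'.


2 match(es); 0 pass the dangling check.
match: 0->7, 1->5, 2->0, 3->3, 4->6
match: 0->11, 1->5, 2->0, 3->3, 4->9
count: 2
applicable_count: 0


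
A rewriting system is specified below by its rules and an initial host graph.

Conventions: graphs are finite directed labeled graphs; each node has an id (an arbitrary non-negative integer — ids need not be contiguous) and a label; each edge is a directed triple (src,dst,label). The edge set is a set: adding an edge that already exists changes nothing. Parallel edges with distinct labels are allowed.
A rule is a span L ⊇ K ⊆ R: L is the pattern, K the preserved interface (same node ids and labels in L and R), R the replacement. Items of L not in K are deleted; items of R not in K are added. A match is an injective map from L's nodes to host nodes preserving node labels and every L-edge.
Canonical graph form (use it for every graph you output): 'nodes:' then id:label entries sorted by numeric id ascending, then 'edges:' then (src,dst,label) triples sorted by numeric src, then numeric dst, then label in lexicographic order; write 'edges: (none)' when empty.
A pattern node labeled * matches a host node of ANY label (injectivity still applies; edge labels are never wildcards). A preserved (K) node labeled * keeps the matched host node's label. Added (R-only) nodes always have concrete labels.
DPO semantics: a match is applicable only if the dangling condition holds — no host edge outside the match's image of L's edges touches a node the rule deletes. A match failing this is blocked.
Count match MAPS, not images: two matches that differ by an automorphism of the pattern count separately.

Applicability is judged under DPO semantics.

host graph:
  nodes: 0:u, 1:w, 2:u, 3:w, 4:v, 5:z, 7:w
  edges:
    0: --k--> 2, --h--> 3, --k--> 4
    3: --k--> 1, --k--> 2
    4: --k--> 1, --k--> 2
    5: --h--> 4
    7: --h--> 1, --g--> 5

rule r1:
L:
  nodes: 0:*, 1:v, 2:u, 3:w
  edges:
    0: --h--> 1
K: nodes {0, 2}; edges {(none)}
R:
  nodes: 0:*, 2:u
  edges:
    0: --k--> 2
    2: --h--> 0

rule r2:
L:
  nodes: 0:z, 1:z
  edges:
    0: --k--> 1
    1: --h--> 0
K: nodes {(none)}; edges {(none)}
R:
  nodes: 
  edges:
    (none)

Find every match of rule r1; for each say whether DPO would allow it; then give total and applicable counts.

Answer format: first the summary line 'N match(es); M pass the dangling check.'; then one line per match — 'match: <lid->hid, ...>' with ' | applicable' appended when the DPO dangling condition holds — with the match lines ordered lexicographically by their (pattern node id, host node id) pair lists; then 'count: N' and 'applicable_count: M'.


6 match(es); 0 pass the dangling check.
match: 0->5, 1->4, 2->0, 3->1
match: 0->5, 1->4, 2->0, 3->3
match: 0->5, 1->4, 2->0, 3->7
match: 0->5, 1->4, 2->2, 3->1
match: 0->5, 1->4, 2->2, 3->3
match: 0->5, 1->4, 2->2, 3->7
count: 6
applicable_count: 0


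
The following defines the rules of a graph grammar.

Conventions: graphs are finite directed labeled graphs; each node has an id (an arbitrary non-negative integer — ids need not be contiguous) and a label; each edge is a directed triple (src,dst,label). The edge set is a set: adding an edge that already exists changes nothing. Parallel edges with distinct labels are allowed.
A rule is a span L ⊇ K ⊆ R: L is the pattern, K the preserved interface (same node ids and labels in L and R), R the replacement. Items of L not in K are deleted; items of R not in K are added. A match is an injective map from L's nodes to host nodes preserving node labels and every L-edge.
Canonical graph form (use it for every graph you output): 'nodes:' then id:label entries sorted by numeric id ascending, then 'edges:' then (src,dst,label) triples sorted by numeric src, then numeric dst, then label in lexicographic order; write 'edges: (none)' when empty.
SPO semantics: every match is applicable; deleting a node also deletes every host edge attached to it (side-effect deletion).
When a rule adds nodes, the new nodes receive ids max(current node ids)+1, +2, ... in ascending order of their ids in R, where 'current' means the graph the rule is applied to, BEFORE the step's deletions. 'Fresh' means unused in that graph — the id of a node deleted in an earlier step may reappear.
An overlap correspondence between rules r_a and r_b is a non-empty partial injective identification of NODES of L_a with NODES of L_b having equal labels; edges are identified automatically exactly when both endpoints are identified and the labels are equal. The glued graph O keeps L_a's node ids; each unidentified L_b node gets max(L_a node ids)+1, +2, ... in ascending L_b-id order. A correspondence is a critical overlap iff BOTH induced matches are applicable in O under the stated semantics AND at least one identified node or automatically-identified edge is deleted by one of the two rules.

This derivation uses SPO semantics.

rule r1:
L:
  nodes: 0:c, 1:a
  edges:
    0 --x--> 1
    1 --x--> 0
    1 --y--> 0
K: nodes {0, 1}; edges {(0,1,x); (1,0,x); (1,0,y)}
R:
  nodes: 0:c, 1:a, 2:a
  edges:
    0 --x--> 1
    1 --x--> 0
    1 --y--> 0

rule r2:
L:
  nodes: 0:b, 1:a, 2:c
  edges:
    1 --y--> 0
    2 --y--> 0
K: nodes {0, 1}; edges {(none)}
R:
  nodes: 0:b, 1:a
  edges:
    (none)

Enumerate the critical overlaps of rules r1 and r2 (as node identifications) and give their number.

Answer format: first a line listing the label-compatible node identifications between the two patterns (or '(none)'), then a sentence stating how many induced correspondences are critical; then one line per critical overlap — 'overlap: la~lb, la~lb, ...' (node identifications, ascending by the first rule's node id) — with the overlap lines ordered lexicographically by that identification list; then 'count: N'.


label-compatible node identifications between L(r1) and L(r2): 0~2, 1~1
2 of the induced correspondences are critical overlaps of r1 and r2.
overlap: 0~2
overlap: 0~2, 1~1
count: 2
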